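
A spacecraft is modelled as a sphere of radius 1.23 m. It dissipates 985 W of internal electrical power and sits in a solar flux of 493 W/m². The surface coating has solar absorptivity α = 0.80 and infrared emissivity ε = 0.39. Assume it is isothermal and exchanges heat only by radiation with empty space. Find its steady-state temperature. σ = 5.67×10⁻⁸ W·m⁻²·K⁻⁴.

At steady state, absorbed solar power + internal power = radiated power.
Absorbed: α·S·A_cross = 0.80·493·4.753 = 1875 W (cross-section πr²).
Total input = 1875 + 985 = 2860 W.
Radiated: εσ·A_surf·T⁴ with A_surf = 4πr² = 19.01 m².
T⁴ = 2860/(0.39·5.67×10⁻⁸·19.01) = 6.802×10⁹ K⁴.

T ≈ 287 K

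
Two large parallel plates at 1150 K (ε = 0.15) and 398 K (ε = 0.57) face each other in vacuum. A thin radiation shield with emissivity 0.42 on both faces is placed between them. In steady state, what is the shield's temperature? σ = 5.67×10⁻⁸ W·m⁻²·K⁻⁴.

T_s ≈ 844 K

In steady state the net flux on the hot side equals that on the cold side.
σ(T₁⁴−T_s⁴)/D₁ = σ(T_s⁴−T₂⁴)/D₂, with D₁ = 1/ε₁+1/ε_s−1 = 8.048, D₂ = 1/ε_s+1/ε₂−1 = 3.135.
Solve for T_s⁴: T_s⁴ = (D₂·T₁⁴ + D₁·T₂⁴)/(D₁+D₂) = 5.084×10¹¹ K⁴.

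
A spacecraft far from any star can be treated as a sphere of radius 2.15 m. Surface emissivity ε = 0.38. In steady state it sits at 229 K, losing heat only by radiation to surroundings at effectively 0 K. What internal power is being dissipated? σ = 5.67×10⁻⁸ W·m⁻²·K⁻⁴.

P ≈ 3440 W

Steady state: P = εσA T⁴.
A = 4πr² = 58.09 m²; T⁴ = (229)⁴ = 2.750×10⁹ K⁴.
P = 0.38 × 5.67×10⁻⁸ × 58.09 × 2.750×10⁹.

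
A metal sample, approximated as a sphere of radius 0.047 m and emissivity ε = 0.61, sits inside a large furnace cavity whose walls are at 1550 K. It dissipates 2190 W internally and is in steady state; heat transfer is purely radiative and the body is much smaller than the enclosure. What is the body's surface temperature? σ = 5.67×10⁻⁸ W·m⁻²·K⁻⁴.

T ≈ 1680 K

For a small grey body in a large enclosure, net radiated power = εσA(T⁴ − T_w⁴).
Steady state: P = εσA(T⁴ − T_w⁴) with A = 4πr² = 0.02776 m².
T⁴ = P/(εσA) + T_w⁴ = 2190/(0.61·5.67×10⁻⁸·0.02776) + (1550)⁴
    = 2.281×10¹² + 5.772×10¹² = 8.053×10¹² K⁴.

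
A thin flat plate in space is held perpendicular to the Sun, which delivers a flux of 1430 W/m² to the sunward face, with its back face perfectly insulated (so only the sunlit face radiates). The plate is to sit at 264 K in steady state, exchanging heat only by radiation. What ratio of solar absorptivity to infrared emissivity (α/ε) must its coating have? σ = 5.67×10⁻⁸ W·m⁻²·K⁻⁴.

Balance: αS·A = εσ·1A·T⁴ ⇒ α/ε = σT⁴/S.
α/ε = 5.67×10⁻⁸·(264)⁴/1430 = 5.67×10⁻⁸·4.858×10⁹/1430.

α/ε ≈ 0.193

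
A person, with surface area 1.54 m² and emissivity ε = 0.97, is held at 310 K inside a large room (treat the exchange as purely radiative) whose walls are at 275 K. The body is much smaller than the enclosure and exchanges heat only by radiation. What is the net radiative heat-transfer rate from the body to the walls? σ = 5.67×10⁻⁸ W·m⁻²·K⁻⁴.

P_net ≈ 298 W

For a small grey body in a large enclosure: P_net = εσA(T_body⁴ − T_wall⁴).
A = 1.54 m²; T_body⁴ − T_wall⁴ = 9.235×10⁹ − 5.719×10⁹ = 3.516×10⁹ K⁴.
|P_net| = 0.97·5.67×10⁻⁸·1.540·3.516×10⁹.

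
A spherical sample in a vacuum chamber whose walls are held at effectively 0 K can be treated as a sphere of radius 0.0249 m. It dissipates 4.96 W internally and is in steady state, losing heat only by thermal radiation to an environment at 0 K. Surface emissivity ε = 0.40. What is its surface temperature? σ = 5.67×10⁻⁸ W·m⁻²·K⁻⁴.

T ≈ 409 K

Steady state: internal power = radiated power, P = εσA T⁴.
Radiating area A = 4πr² = 0.007791 m².
T⁴ = P/(εσA) = 4.96/(0.40·5.67×10⁻⁸·0.007791) = 2.807×10¹⁰ K⁴.
T = (2.807×10¹⁰)^(1/4).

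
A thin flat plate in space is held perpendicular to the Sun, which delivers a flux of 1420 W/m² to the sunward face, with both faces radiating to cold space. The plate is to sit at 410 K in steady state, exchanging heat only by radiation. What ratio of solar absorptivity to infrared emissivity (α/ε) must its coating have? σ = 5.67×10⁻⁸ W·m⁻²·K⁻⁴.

Balance: αS·A = εσ·2A·T⁴ ⇒ α/ε = 2σT⁴/S.
α/ε = 2·5.67×10⁻⁸·(410)⁴/1420 = 2·5.67×10⁻⁸·2.826×10¹⁰/1420.

α/ε ≈ 2.26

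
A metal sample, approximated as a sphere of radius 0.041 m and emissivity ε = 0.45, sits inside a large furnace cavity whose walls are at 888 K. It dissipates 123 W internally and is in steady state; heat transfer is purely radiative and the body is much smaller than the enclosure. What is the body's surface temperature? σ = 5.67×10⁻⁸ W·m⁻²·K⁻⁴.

T ≈ 960 K

For a small grey body in a large enclosure, net radiated power = εσA(T⁴ − T_w⁴).
Steady state: P = εσA(T⁴ − T_w⁴) with A = 4πr² = 0.02112 m².
T⁴ = P/(εσA) + T_w⁴ = 123/(0.45·5.67×10⁻⁸·0.02112) + (888)⁴
    = 2.282×10¹¹ + 6.218×10¹¹ = 8.500×10¹¹ K⁴.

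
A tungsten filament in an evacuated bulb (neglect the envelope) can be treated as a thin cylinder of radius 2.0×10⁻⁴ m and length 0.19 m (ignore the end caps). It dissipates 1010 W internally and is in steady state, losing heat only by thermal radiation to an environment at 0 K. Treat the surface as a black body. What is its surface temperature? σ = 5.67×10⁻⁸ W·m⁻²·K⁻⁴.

Steady state: internal power = radiated power, P = εσA T⁴.
Radiating area A = 2πrL = 2.388×10⁻⁴ m².
T⁴ = P/(εσA) = 1010/(1.0·5.67×10⁻⁸·2.388×10⁻⁴) = 7.461×10¹³ K⁴.
T = (7.461×10¹³)^(1/4).

T ≈ 2940 K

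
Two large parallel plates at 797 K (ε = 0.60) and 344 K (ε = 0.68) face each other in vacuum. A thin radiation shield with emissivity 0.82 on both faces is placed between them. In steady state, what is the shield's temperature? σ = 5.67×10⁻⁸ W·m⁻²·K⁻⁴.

T_s ≈ 667 K

In steady state the net flux on the hot side equals that on the cold side.
σ(T₁⁴−T_s⁴)/D₁ = σ(T_s⁴−T₂⁴)/D₂, with D₁ = 1/ε₁+1/ε_s−1 = 1.886, D₂ = 1/ε_s+1/ε₂−1 = 1.690.
Solve for T_s⁴: T_s⁴ = (D₂·T₁⁴ + D₁·T₂⁴)/(D₁+D₂) = 1.981×10¹¹ K⁴.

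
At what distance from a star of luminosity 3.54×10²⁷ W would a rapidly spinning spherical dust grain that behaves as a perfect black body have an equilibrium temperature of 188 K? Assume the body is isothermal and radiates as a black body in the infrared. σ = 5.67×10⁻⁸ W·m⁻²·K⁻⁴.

d ≈ 9.97×10¹¹ m

For an isothermal black-emitting sphere, (1−a)S·πr² = σ·4πr²·T⁴ ⇒ S = 4σT⁴/(1−a).
S = 4·5.67×10⁻⁸·(188)⁴/1.00 = 283.3 W/m².
Flux falls as S = L/(4πd²), so d = √(L/(4πS)) = √(3.54×10²⁷/(4π·283.3)).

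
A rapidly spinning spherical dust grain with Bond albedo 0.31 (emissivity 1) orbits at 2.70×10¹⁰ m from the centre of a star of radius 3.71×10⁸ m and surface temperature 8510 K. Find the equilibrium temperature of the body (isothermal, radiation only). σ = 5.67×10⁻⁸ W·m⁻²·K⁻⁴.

The star's surface emits σT_*⁴; at distance d the flux is S = σT_*⁴(R_*/d)².
S = 5.67×10⁻⁸·(8510)⁴·(3.71×10⁸/2.70×10¹⁰)² = 56150 W/m².
For an isothermal sphere T⁴ = (1−a)S/(4σ) = 1.708×10¹¹ K⁴.

T ≈ 643 K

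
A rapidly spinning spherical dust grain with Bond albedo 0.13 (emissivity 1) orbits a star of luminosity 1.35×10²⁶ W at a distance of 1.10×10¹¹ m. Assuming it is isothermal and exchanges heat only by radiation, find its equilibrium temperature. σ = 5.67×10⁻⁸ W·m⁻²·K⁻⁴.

First find the stellar flux at distance d: S = L/(4πd²) = 1.35×10²⁶/(4π·(1.10×10¹¹)²) = 887.8 W/m².
For an isothermal sphere, absorbed (1−a)S·πr² = emitted σ·4πr²·T⁴, so T⁴ = (1−a)S/(4σ).
T⁴ = 0.870·887.8/(4·5.67×10⁻⁸) = 3.406×10⁹ K⁴.

T ≈ 242 K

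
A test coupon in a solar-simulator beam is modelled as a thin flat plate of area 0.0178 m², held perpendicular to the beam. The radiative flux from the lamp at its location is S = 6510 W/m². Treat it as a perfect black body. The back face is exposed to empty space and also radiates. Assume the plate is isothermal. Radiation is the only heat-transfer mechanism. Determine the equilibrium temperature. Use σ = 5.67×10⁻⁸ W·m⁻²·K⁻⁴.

At equilibrium, absorbed power = emitted power.
Absorbing cross-section = A = 0.01780 m²; emitting surface = 2A = 0.03560 m² (ratio 2).
S·A_cross = εσ·A_surf·T⁴  ⇒  T⁴ = S/(2σ).
T⁴ = 1.00·6510/(2·5.67×10⁻⁸) = 5.741×10¹⁰ K⁴.
T = (5.741×10¹⁰)^(1/4).

T ≈ 489 K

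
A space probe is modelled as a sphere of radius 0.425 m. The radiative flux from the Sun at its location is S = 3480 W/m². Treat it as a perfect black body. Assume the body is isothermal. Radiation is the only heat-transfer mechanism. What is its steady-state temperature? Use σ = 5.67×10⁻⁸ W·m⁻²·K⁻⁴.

T ≈ 352 K

At equilibrium, absorbed power = emitted power.
Absorbing cross-section = πr² = 0.5675 m²; emitting surface = 4πr² = 2.270 m² (ratio 4).
S·A_cross = εσ·A_surf·T⁴  ⇒  T⁴ = S/(4σ).
T⁴ = 1.00·3480/(4·5.67×10⁻⁸) = 1.534×10¹⁰ K⁴.
T = (1.534×10¹⁰)^(1/4).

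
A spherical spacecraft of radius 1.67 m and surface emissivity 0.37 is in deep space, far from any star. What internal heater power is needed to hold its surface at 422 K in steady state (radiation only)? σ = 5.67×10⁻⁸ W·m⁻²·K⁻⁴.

P ≈ 23300 W

P = εσ·4πr²·T⁴.
4πr² = 35.05 m²; T⁴ = 3.171×10¹⁰ K⁴.
P = 0.37·5.67×10⁻⁸·35.05·3.171×10¹⁰.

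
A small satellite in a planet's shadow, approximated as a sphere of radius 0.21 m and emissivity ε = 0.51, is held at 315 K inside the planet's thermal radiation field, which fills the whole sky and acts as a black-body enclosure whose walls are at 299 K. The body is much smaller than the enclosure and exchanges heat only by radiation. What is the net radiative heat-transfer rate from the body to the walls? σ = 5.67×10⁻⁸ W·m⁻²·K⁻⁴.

P_net ≈ 29.7 W

For a small grey body in a large enclosure: P_net = εσA(T_body⁴ − T_wall⁴).
A = 4πr² = 0.5542 m²; T_body⁴ − T_wall⁴ = 9.846×10⁹ − 7.993×10⁹ = 1.853×10⁹ K⁴.
|P_net| = 0.51·5.67×10⁻⁸·0.5542·1.853×10⁹.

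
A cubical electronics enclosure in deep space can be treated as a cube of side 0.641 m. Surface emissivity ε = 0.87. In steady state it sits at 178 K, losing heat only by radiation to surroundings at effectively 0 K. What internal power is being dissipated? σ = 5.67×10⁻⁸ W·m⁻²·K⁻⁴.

Steady state: P = εσA T⁴.
A = 6L² = 2.465 m²; T⁴ = (178)⁴ = 1.004×10⁹ K⁴.
P = 0.87 × 5.67×10⁻⁸ × 2.465 × 1.004×10⁹.

P ≈ 122 W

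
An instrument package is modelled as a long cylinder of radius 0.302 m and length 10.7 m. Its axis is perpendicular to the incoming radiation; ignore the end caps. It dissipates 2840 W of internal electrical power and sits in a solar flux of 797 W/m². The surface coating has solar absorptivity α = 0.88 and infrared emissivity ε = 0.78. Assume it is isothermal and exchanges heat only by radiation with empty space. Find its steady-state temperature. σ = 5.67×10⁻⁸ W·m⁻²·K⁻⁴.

At steady state, absorbed solar power + internal power = radiated power.
Absorbed: α·S·A_cross = 0.88·797·6.463 = 4533 W (cross-section 2rL).
Total input = 4533 + 2840 = 7373 W.
Radiated: εσ·A_surf·T⁴ with A_surf = 2πrL = 20.30 m².
T⁴ = 7373/(0.78·5.67×10⁻⁸·20.30) = 8.211×10⁹ K⁴.

T ≈ 301 K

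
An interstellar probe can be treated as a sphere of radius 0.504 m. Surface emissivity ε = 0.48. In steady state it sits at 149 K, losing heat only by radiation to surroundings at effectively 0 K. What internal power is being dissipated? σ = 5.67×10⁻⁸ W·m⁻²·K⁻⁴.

P ≈ 42.8 W

Steady state: P = εσA T⁴.
A = 4πr² = 3.192 m²; T⁴ = (149)⁴ = 4.929×10⁸ K⁴.
P = 0.48 × 5.67×10⁻⁸ × 3.192 × 4.929×10⁸.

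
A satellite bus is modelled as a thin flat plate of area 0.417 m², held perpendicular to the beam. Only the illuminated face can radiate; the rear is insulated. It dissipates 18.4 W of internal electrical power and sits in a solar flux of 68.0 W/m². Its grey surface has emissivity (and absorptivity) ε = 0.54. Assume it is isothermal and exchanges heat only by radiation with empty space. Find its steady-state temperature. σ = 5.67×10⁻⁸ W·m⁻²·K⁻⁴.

At steady state, absorbed solar power + internal power = radiated power.
Absorbed: α·S·A_cross = 0.54·68.0·0.4170 = 15.31 W (cross-section A).
Total input = 15.31 + 18.4 = 33.71 W.
Radiated: εσ·A_surf·T⁴ with A_surf = A = 0.4170 m².
T⁴ = 33.71/(0.54·5.67×10⁻⁸·0.4170) = 2.640×10⁹ K⁴.

T ≈ 227 K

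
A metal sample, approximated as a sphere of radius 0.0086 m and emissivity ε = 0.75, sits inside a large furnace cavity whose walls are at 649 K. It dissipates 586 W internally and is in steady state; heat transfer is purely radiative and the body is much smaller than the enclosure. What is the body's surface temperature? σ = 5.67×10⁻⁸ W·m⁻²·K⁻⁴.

T ≈ 1970 K

For a small grey body in a large enclosure, net radiated power = εσA(T⁴ − T_w⁴).
Steady state: P = εσA(T⁴ − T_w⁴) with A = 4πr² = 9.294×10⁻⁴ m².
T⁴ = P/(εσA) + T_w⁴ = 586/(0.75·5.67×10⁻⁸·9.294×10⁻⁴) + (649)⁴
    = 1.483×10¹³ + 1.774×10¹¹ = 1.500×10¹³ K⁴.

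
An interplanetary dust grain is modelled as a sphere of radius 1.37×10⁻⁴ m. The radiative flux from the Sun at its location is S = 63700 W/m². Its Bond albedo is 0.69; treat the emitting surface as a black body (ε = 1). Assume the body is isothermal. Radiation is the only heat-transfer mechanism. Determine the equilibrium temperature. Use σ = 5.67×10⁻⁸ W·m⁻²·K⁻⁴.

T ≈ 543 K

At equilibrium, absorbed power = emitted power.
Absorbing cross-section = πr² = 5.896×10⁻⁸ m²; emitting surface = 4πr² = 2.359×10⁻⁷ m² (ratio 4).
(1−a)S·A_cross = εσ·A_surf·T⁴  ⇒  T⁴ = (1−a)S/(4σ).
T⁴ = 0.310·63700/(4·5.67×10⁻⁸) = 8.707×10¹⁰ K⁴.
T = (8.707×10¹⁰)^(1/4).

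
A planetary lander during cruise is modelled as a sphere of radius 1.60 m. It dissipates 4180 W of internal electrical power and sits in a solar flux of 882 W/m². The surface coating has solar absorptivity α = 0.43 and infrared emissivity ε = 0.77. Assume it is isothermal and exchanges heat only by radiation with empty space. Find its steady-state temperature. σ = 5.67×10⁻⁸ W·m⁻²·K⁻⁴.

At steady state, absorbed solar power + internal power = radiated power.
Absorbed: α·S·A_cross = 0.43·882·8.042 = 3050 W (cross-section πr²).
Total input = 3050 + 4180 = 7230 W.
Radiated: εσ·A_surf·T⁴ with A_surf = 4πr² = 32.17 m².
T⁴ = 7230/(0.77·5.67×10⁻⁸·32.17) = 5.148×10⁹ K⁴.

T ≈ 268 K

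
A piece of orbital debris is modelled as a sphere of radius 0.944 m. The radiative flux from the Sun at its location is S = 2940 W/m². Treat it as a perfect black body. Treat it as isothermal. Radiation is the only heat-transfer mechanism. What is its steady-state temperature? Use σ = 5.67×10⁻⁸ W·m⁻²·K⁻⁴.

T ≈ 337 K

At equilibrium, absorbed power = emitted power.
Absorbing cross-section = πr² = 2.800 m²; emitting surface = 4πr² = 11.20 m² (ratio 4).
S·A_cross = εσ·A_surf·T⁴  ⇒  T⁴ = S/(4σ).
T⁴ = 1.00·2940/(4·5.67×10⁻⁸) = 1.296×10¹⁰ K⁴.
T = (1.296×10¹⁰)^(1/4).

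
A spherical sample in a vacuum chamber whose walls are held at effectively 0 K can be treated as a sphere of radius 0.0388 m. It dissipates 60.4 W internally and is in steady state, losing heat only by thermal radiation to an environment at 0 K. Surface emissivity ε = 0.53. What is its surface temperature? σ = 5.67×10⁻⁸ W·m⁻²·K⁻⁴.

T ≈ 571 K

Steady state: internal power = radiated power, P = εσA T⁴.
Radiating area A = 4πr² = 0.01892 m².
T⁴ = P/(εσA) = 60.4/(0.53·5.67×10⁻⁸·0.01892) = 1.062×10¹¹ K⁴.
T = (1.062×10¹¹)^(1/4).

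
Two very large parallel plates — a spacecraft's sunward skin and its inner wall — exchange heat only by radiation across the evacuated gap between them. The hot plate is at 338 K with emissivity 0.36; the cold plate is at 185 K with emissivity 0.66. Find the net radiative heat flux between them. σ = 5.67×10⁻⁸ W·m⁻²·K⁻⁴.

For two infinite grey parallel plates, q = σ(T₁⁴ − T₂⁴)/(1/ε₁ + 1/ε₂ − 1).
T₁⁴ − T₂⁴ = 1.305×10¹⁰ − 1.171×10⁹ = 1.188×10¹⁰ K⁴.
1/ε₁ + 1/ε₂ − 1 = 2.778 + 1.515 − 1 = 3.293.
q = 5.67×10⁻⁸ × 1.188×10¹⁰ / 3.293.

q ≈ 205 W/m²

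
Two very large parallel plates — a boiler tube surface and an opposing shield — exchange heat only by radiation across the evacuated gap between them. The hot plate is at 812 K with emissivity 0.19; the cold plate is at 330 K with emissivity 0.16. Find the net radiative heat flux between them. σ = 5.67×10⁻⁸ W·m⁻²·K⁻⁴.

q ≈ 2280 W/m²

For two infinite grey parallel plates, q = σ(T₁⁴ − T₂⁴)/(1/ε₁ + 1/ε₂ − 1).
T₁⁴ − T₂⁴ = 4.347×10¹¹ − 1.186×10¹⁰ = 4.229×10¹¹ K⁴.
1/ε₁ + 1/ε₂ − 1 = 5.263 + 6.250 − 1 = 10.51.
q = 5.67×10⁻⁸ × 4.229×10¹¹ / 10.51.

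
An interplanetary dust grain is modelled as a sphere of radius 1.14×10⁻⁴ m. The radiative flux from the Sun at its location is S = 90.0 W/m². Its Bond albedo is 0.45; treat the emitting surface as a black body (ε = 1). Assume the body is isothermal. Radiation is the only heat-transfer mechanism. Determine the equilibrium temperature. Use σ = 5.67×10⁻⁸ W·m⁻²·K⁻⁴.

T ≈ 122 K

At equilibrium, absorbed power = emitted power.
Absorbing cross-section = πr² = 4.083×10⁻⁸ m²; emitting surface = 4πr² = 1.633×10⁻⁷ m² (ratio 4).
(1−a)S·A_cross = εσ·A_surf·T⁴  ⇒  T⁴ = (1−a)S/(4σ).
T⁴ = 0.550·90.0/(4·5.67×10⁻⁸) = 2.183×10⁸ K⁴.
T = (2.183×10⁸)^(1/4).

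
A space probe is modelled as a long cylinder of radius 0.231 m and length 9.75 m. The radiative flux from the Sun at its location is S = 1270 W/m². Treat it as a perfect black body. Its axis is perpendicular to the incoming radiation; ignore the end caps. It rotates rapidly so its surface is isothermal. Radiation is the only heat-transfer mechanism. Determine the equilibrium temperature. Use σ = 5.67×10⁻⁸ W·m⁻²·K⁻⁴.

T ≈ 291 K

At equilibrium, absorbed power = emitted power.
Absorbing cross-section = 2rL = 4.505 m²; emitting surface = 2πrL = 14.15 m² (ratio π).
S·A_cross = εσ·A_surf·T⁴  ⇒  T⁴ = S/(πσ).
T⁴ = 1.00·1270/(π·5.67×10⁻⁸) = 7.130×10⁹ K⁴.
T = (7.130×10⁹)^(1/4).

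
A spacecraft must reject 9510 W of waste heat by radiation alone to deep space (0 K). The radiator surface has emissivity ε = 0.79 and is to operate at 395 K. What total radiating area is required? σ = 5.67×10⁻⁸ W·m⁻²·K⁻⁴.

P = εσA T⁴ ⇒ A = P/(εσT⁴).
T⁴ = 2.434×10¹⁰ K⁴.
A = 9510/(0.79 × 5.67×10⁻⁸ × 2.434×10¹⁰).

A ≈ 8.72 m²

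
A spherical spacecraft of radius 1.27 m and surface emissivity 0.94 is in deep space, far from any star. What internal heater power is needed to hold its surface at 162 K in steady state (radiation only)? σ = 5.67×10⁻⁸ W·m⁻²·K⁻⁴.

P = εσ·4πr²·T⁴.
4πr² = 20.27 m²; T⁴ = 6.887×10⁸ K⁴.
P = 0.94·5.67×10⁻⁸·20.27·6.887×10⁸.

P ≈ 744 W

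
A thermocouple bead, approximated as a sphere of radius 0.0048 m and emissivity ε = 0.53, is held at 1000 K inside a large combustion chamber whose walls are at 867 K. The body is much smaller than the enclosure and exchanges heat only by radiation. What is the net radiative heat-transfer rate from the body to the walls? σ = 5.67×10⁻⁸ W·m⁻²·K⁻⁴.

P_net ≈ 3.78 W

For a small grey body in a large enclosure: P_net = εσA(T_body⁴ − T_wall⁴).
A = 4πr² = 2.895×10⁻⁴ m²; T_body⁴ − T_wall⁴ = 1.000×10¹² − 5.650×10¹¹ = 4.350×10¹¹ K⁴.
|P_net| = 0.53·5.67×10⁻⁸·2.895×10⁻⁴·4.350×10¹¹.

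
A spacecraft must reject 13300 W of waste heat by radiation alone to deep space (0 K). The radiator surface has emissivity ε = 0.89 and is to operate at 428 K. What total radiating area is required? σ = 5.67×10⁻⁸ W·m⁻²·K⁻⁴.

A ≈ 7.85 m²

P = εσA T⁴ ⇒ A = P/(εσT⁴).
T⁴ = 3.356×10¹⁰ K⁴.
A = 13300/(0.89 × 5.67×10⁻⁸ × 3.356×10¹⁰).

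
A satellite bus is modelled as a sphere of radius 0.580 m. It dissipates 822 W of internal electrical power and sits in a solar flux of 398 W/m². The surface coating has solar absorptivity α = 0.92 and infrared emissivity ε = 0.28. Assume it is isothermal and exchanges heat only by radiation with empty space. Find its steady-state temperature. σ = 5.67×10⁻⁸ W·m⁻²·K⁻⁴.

T ≈ 366 K

At steady state, absorbed solar power + internal power = radiated power.
Absorbed: α·S·A_cross = 0.92·398·1.057 = 387.0 W (cross-section πr²).
Total input = 387.0 + 822 = 1209 W.
Radiated: εσ·A_surf·T⁴ with A_surf = 4πr² = 4.227 m².
T⁴ = 1209/(0.28·5.67×10⁻⁸·4.227) = 1.801×10¹⁰ K⁴.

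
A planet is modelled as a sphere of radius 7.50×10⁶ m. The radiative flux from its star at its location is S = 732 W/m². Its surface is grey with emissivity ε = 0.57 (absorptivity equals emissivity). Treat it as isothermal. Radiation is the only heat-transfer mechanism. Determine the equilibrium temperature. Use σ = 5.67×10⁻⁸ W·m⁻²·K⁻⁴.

T ≈ 238 K

At equilibrium, absorbed power = emitted power.
Absorbing cross-section = πr² = 1.767×10¹⁴ m²; emitting surface = 4πr² = 7.069×10¹⁴ m² (ratio 4).
εS·A_cross = εσ·A_surf·T⁴  ⇒  T⁴ = S/(4σ)   (ε cancels).
T⁴ = 732/(4·5.67×10⁻⁸) = 3.228×10⁹ K⁴.
T = (3.228×10⁹)^(1/4).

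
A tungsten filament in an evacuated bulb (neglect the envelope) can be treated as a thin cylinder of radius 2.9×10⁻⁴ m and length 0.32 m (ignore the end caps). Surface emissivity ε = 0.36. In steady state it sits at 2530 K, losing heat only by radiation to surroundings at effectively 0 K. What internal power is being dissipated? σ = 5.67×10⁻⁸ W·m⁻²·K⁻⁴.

P ≈ 488 W

Steady state: P = εσA T⁴.
A = 2πrL = 5.831×10⁻⁴ m²; T⁴ = (2530)⁴ = 4.097×10¹³ K⁴.
P = 0.36 × 5.67×10⁻⁸ × 5.831×10⁻⁴ × 4.097×10¹³.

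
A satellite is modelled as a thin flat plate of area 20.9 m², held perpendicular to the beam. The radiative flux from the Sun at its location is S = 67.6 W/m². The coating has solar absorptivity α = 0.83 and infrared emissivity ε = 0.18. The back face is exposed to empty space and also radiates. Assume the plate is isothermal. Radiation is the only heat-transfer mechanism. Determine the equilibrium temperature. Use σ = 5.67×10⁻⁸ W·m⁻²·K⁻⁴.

At equilibrium, absorbed power = emitted power.
Absorbing cross-section = A = 20.90 m²; emitting surface = 2A = 41.80 m² (ratio 2).
αS·A_cross = εσ·A_surf·T⁴  ⇒  T⁴ = αS/(ε·2σ).
T⁴ = 0.830·67.6/(0.18·2·5.67×10⁻⁸) = 2.749×10⁹ K⁴.
T = (2.749×10⁹)^(1/4).

T ≈ 229 K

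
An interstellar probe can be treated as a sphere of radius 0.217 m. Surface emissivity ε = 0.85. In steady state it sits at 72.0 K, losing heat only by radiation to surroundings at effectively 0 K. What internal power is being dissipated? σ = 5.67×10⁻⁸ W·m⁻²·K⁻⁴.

Steady state: P = εσA T⁴.
A = 4πr² = 0.5917 m²; T⁴ = (72.0)⁴ = 2.687×10⁷ K⁴.
P = 0.85 × 5.67×10⁻⁸ × 0.5917 × 2.687×10⁷.

P ≈ 0.766 W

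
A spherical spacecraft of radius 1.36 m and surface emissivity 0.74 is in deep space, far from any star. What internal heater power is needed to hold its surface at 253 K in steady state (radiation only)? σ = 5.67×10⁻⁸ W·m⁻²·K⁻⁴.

P = εσ·4πr²·T⁴.
4πr² = 23.24 m²; T⁴ = 4.097×10⁹ K⁴.
P = 0.74·5.67×10⁻⁸·23.24·4.097×10⁹.

P ≈ 4000 W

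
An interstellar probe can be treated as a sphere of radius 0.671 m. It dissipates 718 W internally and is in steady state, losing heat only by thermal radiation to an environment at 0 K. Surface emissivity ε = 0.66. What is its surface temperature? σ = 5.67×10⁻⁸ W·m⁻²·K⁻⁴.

Steady state: internal power = radiated power, P = εσA T⁴.
Radiating area A = 4πr² = 5.658 m².
T⁴ = P/(εσA) = 718/(0.66·5.67×10⁻⁸·5.658) = 3.391×10⁹ K⁴.
T = (3.391×10⁹)^(1/4).

T ≈ 241 K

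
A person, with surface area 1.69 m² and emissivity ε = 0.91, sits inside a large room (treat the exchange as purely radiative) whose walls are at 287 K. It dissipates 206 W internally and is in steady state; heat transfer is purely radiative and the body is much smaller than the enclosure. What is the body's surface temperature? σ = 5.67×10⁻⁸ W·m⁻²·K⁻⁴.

For a small grey body in a large enclosure, net radiated power = εσA(T⁴ − T_w⁴).
Steady state: P = εσA(T⁴ − T_w⁴) with A = 1.69 m².
T⁴ = P/(εσA) + T_w⁴ = 206/(0.91·5.67×10⁻⁸·1.690) + (287)⁴
    = 2.362×10⁹ + 6.785×10⁹ = 9.147×10⁹ K⁴.

T ≈ 309 K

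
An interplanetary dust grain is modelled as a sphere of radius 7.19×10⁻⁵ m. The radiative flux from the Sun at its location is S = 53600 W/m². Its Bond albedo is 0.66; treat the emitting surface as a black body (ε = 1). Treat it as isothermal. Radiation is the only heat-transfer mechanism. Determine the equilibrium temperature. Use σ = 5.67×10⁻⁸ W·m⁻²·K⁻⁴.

T ≈ 532 K

At equilibrium, absorbed power = emitted power.
Absorbing cross-section = πr² = 1.624×10⁻⁸ m²; emitting surface = 4πr² = 6.496×10⁻⁸ m² (ratio 4).
(1−a)S·A_cross = εσ·A_surf·T⁴  ⇒  T⁴ = (1−a)S/(4σ).
T⁴ = 0.340·53600/(4·5.67×10⁻⁸) = 8.035×10¹⁰ K⁴.
T = (8.035×10¹⁰)^(1/4).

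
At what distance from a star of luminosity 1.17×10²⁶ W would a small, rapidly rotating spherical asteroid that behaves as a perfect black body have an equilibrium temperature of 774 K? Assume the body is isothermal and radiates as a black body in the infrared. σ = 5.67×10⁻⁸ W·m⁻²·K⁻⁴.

For an isothermal black-emitting sphere, (1−a)S·πr² = σ·4πr²·T⁴ ⇒ S = 4σT⁴/(1−a).
S = 4·5.67×10⁻⁸·(774)⁴/1.00 = 81400 W/m².
Flux falls as S = L/(4πd²), so d = √(L/(4πS)) = √(1.17×10²⁶/(4π·81400)).

d ≈ 1.07×10¹⁰ m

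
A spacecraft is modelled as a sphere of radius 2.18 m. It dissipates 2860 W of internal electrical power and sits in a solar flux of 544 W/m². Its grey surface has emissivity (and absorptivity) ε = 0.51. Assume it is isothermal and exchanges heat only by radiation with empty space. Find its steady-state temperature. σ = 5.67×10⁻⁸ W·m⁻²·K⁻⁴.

At steady state, absorbed solar power + internal power = radiated power.
Absorbed: α·S·A_cross = 0.51·544·14.93 = 4142 W (cross-section πr²).
Total input = 4142 + 2860 = 7002 W.
Radiated: εσ·A_surf·T⁴ with A_surf = 4πr² = 59.72 m².
T⁴ = 7002/(0.51·5.67×10⁻⁸·59.72) = 4.055×10⁹ K⁴.

T ≈ 252 K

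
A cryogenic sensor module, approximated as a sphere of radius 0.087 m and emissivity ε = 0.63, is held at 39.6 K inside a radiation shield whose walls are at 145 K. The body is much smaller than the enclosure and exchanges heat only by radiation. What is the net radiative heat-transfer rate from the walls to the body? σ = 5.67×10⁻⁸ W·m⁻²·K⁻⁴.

For a small grey body in a large enclosure: P_net = εσA(T_body⁴ − T_wall⁴).
A = 4πr² = 0.09511 m²; T_body⁴ − T_wall⁴ = 2.459×10⁶ − 4.421×10⁸ = -4.396×10⁸ K⁴.
|P_net| = 0.63·5.67×10⁻⁸·0.09511·4.396×10⁸.

P_net ≈ 1.49 W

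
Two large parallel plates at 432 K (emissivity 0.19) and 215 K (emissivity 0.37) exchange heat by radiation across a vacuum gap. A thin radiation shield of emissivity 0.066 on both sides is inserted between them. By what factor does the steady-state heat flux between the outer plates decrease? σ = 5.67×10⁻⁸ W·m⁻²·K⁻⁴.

factor ≈ 5.21

Without shield: q₀ = σΔ(T⁴)/(1/ε₁+1/ε₂−1) with denominator 6.966.
With shield the two gaps are in series; the resistances add: (1/ε₁+1/ε_s−1)+(1/ε_s+1/ε₂−1) = 19.41+16.85 = 36.27.
Heat-flux ratio q₀/q = 36.27/6.966.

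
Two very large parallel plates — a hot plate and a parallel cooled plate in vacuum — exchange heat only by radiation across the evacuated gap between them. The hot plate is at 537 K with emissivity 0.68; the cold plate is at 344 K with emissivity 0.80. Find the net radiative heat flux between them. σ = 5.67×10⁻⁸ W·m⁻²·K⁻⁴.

For two infinite grey parallel plates, q = σ(T₁⁴ − T₂⁴)/(1/ε₁ + 1/ε₂ − 1).
T₁⁴ − T₂⁴ = 8.316×10¹⁰ − 1.400×10¹⁰ = 6.915×10¹⁰ K⁴.
1/ε₁ + 1/ε₂ − 1 = 1.471 + 1.250 − 1 = 1.721.
q = 5.67×10⁻⁸ × 6.915×10¹⁰ / 1.721.

q ≈ 2280 W/m²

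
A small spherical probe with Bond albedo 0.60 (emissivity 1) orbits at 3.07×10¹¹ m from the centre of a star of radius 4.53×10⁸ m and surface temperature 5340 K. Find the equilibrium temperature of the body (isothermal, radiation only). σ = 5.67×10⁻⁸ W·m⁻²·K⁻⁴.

T ≈ 115 K

The star's surface emits σT_*⁴; at distance d the flux is S = σT_*⁴(R_*/d)².
S = 5.67×10⁻⁸·(5340)⁴·(4.53×10⁸/3.07×10¹¹)² = 100.4 W/m².
For an isothermal sphere T⁴ = (1−a)S/(4σ) = 1.770×10⁸ K⁴.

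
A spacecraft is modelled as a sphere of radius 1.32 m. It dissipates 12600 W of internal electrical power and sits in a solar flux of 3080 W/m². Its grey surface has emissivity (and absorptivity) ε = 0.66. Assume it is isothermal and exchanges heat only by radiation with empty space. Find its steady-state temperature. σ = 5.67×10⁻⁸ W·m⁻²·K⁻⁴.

T ≈ 413 K

At steady state, absorbed solar power + internal power = radiated power.
Absorbed: α·S·A_cross = 0.66·3080·5.474 = 11130 W (cross-section πr²).
Total input = 11130 + 12600 = 23730 W.
Radiated: εσ·A_surf·T⁴ with A_surf = 4πr² = 21.90 m².
T⁴ = 23730/(0.66·5.67×10⁻⁸·21.90) = 2.896×10¹⁰ K⁴.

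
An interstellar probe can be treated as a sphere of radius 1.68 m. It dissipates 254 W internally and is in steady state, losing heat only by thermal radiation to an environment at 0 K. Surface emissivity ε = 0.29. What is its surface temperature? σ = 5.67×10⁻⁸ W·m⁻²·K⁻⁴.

Steady state: internal power = radiated power, P = εσA T⁴.
Radiating area A = 4πr² = 35.47 m².
T⁴ = P/(εσA) = 254/(0.29·5.67×10⁻⁸·35.47) = 4.355×10⁸ K⁴.
T = (4.355×10⁸)^(1/4).

T ≈ 144 K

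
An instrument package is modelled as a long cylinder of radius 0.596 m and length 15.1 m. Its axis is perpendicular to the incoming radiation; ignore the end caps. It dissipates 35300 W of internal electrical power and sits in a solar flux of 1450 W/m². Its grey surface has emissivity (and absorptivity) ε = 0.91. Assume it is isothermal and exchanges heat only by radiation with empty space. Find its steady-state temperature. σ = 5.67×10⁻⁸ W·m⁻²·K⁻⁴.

At steady state, absorbed solar power + internal power = radiated power.
Absorbed: α·S·A_cross = 0.91·1450·18.00 = 23750 W (cross-section 2rL).
Total input = 23750 + 35300 = 59050 W.
Radiated: εσ·A_surf·T⁴ with A_surf = 2πrL = 56.55 m².
T⁴ = 59050/(0.91·5.67×10⁻⁸·56.55) = 2.024×10¹⁰ K⁴.

T ≈ 377 K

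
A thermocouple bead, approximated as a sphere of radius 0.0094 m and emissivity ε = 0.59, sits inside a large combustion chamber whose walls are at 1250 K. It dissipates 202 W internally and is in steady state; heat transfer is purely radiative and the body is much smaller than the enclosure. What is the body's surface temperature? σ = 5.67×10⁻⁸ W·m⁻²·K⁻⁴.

T ≈ 1680 K

For a small grey body in a large enclosure, net radiated power = εσA(T⁴ − T_w⁴).
Steady state: P = εσA(T⁴ − T_w⁴) with A = 4πr² = 0.001110 m².
T⁴ = P/(εσA) + T_w⁴ = 202/(0.59·5.67×10⁻⁸·0.001110) + (1250)⁴
    = 5.438×10¹² + 2.441×10¹² = 7.880×10¹² K⁴.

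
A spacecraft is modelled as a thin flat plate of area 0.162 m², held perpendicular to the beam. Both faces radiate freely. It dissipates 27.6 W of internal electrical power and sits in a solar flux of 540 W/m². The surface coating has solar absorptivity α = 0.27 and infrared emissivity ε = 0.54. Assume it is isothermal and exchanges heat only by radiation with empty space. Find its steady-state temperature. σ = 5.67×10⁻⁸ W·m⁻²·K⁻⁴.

T ≈ 268 K

At steady state, absorbed solar power + internal power = radiated power.
Absorbed: α·S·A_cross = 0.27·540·0.1620 = 23.62 W (cross-section A).
Total input = 23.62 + 27.6 = 51.22 W.
Radiated: εσ·A_surf·T⁴ with A_surf = 2A = 0.3240 m².
T⁴ = 51.22/(0.54·5.67×10⁻⁸·0.3240) = 5.163×10⁹ K⁴.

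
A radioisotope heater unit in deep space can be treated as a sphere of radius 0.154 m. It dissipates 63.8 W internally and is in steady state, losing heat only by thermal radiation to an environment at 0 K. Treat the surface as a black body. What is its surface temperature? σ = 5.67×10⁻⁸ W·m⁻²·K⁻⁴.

T ≈ 248 K

Steady state: internal power = radiated power, P = εσA T⁴.
Radiating area A = 4πr² = 0.2980 m².
T⁴ = P/(εσA) = 63.8/(1.0·5.67×10⁻⁸·0.2980) = 3.776×10⁹ K⁴.
T = (3.776×10⁹)^(1/4).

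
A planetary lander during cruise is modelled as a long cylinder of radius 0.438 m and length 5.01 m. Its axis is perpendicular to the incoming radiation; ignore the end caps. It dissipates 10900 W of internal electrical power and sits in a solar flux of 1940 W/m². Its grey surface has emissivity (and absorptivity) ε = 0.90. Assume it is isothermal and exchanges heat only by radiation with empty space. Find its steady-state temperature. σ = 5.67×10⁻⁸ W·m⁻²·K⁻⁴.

At steady state, absorbed solar power + internal power = radiated power.
Absorbed: α·S·A_cross = 0.90·1940·4.389 = 7663 W (cross-section 2rL).
Total input = 7663 + 10900 = 18560 W.
Radiated: εσ·A_surf·T⁴ with A_surf = 2πrL = 13.79 m².
T⁴ = 18560/(0.90·5.67×10⁻⁸·13.79) = 2.638×10¹⁰ K⁴.

T ≈ 403 K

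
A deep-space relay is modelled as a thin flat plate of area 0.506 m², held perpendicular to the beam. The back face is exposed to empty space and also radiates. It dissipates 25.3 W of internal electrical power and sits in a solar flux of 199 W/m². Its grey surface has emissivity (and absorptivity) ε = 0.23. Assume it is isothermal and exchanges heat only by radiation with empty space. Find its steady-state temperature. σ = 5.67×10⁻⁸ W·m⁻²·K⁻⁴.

T ≈ 246 K

At steady state, absorbed solar power + internal power = radiated power.
Absorbed: α·S·A_cross = 0.23·199·0.5060 = 23.16 W (cross-section A).
Total input = 23.16 + 25.3 = 48.46 W.
Radiated: εσ·A_surf·T⁴ with A_surf = 2A = 1.012 m².
T⁴ = 48.46/(0.23·5.67×10⁻⁸·1.012) = 3.672×10⁹ K⁴.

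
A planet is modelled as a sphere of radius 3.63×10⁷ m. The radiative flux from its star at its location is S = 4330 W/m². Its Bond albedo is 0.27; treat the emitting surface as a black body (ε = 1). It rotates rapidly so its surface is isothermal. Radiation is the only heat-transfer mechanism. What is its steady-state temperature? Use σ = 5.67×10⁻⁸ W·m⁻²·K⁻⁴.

T ≈ 344 K

At equilibrium, absorbed power = emitted power.
Absorbing cross-section = πr² = 4.140×10¹⁵ m²; emitting surface = 4πr² = 1.656×10¹⁶ m² (ratio 4).
(1−a)S·A_cross = εσ·A_surf·T⁴  ⇒  T⁴ = (1−a)S/(4σ).
T⁴ = 0.730·4330/(4·5.67×10⁻⁸) = 1.394×10¹⁰ K⁴.
T = (1.394×10¹⁰)^(1/4).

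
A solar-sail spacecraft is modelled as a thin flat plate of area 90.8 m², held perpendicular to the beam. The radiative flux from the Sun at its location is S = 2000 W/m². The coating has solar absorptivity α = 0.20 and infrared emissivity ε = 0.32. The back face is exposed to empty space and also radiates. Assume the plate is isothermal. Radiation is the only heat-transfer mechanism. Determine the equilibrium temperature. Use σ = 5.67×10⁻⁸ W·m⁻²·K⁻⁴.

At equilibrium, absorbed power = emitted power.
Absorbing cross-section = A = 90.80 m²; emitting surface = 2A = 181.6 m² (ratio 2).
αS·A_cross = εσ·A_surf·T⁴  ⇒  T⁴ = αS/(ε·2σ).
T⁴ = 0.200·2000/(0.32·2·5.67×10⁻⁸) = 1.102×10¹⁰ K⁴.
T = (1.102×10¹⁰)^(1/4).

T ≈ 324 K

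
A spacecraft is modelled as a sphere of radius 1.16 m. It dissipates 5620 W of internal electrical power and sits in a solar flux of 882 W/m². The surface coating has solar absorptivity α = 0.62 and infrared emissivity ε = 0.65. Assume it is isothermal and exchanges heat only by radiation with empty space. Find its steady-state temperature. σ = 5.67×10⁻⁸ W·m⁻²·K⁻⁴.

T ≈ 336 K

At steady state, absorbed solar power + internal power = radiated power.
Absorbed: α·S·A_cross = 0.62·882·4.227 = 2312 W (cross-section πr²).
Total input = 2312 + 5620 = 7932 W.
Radiated: εσ·A_surf·T⁴ with A_surf = 4πr² = 16.91 m².
T⁴ = 7932/(0.65·5.67×10⁻⁸·16.91) = 1.273×10¹⁰ K⁴.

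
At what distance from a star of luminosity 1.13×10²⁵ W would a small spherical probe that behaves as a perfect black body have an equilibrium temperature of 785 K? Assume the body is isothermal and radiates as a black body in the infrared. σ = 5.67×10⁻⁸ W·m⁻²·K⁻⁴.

For an isothermal black-emitting sphere, (1−a)S·πr² = σ·4πr²·T⁴ ⇒ S = 4σT⁴/(1−a).
S = 4·5.67×10⁻⁸·(785)⁴/1.00 = 86120 W/m².
Flux falls as S = L/(4πd²), so d = √(L/(4πS)) = √(1.13×10²⁵/(4π·86120)).

d ≈ 3.23×10⁹ m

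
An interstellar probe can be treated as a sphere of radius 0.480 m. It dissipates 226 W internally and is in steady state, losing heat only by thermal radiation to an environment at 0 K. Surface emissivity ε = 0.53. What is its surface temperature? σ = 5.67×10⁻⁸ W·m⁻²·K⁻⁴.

T ≈ 226 K

Steady state: internal power = radiated power, P = εσA T⁴.
Radiating area A = 4πr² = 2.895 m².
T⁴ = P/(εσA) = 226/(0.53·5.67×10⁻⁸·2.895) = 2.598×10⁹ K⁴.
T = (2.598×10⁹)^(1/4).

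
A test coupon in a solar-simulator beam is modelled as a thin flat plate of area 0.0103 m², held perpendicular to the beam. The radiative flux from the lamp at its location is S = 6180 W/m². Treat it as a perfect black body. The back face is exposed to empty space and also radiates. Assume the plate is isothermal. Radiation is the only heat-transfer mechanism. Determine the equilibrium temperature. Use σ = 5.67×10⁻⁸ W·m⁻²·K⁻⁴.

At equilibrium, absorbed power = emitted power.
Absorbing cross-section = A = 0.01030 m²; emitting surface = 2A = 0.02060 m² (ratio 2).
S·A_cross = εσ·A_surf·T⁴  ⇒  T⁴ = S/(2σ).
T⁴ = 1.00·6180/(2·5.67×10⁻⁸) = 5.450×10¹⁰ K⁴.
T = (5.450×10¹⁰)^(1/4).

T ≈ 483 K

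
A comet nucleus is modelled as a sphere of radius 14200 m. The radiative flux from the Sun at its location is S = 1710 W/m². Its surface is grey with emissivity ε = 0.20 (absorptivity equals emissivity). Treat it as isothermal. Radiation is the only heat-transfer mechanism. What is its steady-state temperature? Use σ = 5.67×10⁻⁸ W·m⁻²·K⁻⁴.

At equilibrium, absorbed power = emitted power.
Absorbing cross-section = πr² = 6.335×10⁸ m²; emitting surface = 4πr² = 2.534×10⁹ m² (ratio 4).
εS·A_cross = εσ·A_surf·T⁴  ⇒  T⁴ = S/(4σ)   (ε cancels).
T⁴ = 1710/(4·5.67×10⁻⁸) = 7.540×10⁹ K⁴.
T = (7.540×10⁹)^(1/4).

T ≈ 295 K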